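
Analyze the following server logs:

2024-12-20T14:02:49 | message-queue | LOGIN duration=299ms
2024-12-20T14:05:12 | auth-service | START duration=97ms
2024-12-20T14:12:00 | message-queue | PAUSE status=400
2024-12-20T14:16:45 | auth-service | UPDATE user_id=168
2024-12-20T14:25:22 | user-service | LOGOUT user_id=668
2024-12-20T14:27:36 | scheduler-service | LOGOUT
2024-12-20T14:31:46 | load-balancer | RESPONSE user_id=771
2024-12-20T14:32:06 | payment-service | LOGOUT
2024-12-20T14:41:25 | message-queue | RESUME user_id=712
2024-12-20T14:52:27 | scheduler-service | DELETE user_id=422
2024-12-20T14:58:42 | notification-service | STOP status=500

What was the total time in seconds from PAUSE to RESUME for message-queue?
1765

To calculate state duration:

1. Find PAUSE event for message-queue: 2024-12-20T14:12:00
2. Find RESUME event for message-queue: 2024-12-20T14:41:25
3. Calculate duration: 2024-12-20T14:41:25 - 2024-12-20T14:12:00 = 1765 seconds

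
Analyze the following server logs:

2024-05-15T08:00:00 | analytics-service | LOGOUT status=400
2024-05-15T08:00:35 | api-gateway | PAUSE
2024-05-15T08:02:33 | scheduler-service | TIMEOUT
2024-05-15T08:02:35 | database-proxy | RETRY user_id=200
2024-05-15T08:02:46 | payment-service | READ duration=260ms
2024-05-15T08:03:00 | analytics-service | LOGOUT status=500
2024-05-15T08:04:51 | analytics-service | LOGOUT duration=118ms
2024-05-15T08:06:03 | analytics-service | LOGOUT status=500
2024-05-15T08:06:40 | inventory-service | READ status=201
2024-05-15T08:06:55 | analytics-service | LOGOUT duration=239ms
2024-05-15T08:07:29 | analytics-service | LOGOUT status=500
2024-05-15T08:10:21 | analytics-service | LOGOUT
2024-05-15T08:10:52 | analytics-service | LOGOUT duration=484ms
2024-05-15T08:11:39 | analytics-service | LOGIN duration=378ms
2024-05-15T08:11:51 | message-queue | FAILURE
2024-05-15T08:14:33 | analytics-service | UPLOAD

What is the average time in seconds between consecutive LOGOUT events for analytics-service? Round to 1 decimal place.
93.1

To calculate average interval:

1. Find all LOGOUT events for analytics-service in order
2. Calculate time gaps between consecutive events
3. Compute mean of gaps: 652 / 7 = 93.1 seconds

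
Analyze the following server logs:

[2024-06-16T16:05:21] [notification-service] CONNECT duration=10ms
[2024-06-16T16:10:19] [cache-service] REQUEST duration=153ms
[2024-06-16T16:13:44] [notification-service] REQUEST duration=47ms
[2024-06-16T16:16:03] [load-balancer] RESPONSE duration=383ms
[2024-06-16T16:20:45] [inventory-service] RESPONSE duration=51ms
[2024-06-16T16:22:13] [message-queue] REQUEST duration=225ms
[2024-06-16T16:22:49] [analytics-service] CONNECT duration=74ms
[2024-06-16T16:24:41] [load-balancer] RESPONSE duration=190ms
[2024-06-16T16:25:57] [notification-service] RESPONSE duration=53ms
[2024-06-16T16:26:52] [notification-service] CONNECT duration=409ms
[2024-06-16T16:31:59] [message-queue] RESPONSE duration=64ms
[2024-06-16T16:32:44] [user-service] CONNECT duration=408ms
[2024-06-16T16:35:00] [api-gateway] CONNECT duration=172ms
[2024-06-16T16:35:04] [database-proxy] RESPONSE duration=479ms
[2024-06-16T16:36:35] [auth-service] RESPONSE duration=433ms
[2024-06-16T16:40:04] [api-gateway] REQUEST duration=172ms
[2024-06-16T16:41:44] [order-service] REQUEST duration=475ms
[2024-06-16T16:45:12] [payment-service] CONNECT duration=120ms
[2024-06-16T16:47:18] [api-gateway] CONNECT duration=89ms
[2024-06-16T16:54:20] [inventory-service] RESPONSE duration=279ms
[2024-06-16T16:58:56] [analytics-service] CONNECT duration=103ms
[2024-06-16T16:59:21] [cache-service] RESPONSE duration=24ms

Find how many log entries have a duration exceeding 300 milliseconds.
6

To count timeouts:

1. Threshold: 300ms
2. Extract duration from each log entry
3. Count entries where duration > 300
4. Timeout count: 6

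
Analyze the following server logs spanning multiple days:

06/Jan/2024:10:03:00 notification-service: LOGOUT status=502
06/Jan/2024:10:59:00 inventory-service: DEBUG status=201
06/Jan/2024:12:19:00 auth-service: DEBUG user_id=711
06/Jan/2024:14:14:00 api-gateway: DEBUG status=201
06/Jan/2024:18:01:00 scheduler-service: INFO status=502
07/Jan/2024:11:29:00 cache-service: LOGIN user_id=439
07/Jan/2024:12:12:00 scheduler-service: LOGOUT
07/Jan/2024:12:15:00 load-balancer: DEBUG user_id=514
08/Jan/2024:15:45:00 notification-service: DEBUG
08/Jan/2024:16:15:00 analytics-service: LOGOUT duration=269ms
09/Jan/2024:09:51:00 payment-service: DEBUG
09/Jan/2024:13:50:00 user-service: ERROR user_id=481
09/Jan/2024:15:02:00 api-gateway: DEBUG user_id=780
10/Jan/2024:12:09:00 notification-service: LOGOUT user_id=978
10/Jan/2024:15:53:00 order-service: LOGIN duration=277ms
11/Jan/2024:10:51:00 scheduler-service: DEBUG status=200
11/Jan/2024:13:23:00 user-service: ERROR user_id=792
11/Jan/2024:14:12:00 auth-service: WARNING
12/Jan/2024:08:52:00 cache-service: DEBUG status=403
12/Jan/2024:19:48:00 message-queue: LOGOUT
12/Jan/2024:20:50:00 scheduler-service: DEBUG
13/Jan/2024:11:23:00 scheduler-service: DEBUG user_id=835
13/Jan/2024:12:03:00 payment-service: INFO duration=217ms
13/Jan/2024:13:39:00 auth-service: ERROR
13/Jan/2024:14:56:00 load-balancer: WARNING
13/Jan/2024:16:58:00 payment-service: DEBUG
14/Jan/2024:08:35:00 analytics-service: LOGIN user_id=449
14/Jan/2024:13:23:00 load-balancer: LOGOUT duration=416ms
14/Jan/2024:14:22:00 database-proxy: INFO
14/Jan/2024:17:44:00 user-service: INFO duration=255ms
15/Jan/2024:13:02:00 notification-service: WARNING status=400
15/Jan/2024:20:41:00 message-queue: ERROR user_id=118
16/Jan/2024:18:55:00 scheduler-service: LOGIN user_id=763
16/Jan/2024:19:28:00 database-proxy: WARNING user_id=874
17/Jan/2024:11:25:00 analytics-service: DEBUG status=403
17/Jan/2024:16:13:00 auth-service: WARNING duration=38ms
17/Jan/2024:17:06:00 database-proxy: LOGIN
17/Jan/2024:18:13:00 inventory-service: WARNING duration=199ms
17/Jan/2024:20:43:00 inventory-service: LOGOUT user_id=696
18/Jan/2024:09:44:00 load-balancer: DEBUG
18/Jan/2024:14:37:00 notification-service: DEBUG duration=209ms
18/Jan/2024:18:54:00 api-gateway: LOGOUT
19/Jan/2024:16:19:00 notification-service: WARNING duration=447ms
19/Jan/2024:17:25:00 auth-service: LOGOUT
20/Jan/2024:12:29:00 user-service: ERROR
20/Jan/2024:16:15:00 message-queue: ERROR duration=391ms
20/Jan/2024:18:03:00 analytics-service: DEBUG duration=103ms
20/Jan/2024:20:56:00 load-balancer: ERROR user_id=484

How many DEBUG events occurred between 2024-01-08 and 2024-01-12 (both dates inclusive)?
6

To filter by date range:

1. Date range: 2024-01-08 through 2024-01-12, both dates inclusive
2. Filter for DEBUG events whose date falls in this range
3. Count matching events: 6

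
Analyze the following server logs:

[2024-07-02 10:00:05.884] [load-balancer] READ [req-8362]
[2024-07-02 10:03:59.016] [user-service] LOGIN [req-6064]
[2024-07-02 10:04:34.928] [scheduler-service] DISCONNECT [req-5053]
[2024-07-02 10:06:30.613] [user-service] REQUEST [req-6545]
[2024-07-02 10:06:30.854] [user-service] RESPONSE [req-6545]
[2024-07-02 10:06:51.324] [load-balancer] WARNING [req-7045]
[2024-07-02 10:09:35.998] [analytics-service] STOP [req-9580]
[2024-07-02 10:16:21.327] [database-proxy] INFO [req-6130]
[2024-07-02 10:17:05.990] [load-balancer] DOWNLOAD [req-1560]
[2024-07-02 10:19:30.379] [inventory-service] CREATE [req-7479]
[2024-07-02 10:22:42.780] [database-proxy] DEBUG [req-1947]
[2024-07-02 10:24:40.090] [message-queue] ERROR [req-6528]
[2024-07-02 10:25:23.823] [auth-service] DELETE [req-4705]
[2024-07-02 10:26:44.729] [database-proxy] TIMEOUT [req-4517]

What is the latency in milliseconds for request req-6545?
241

To calculate latency:

1. Find REQUEST with id req-6545: 2024-07-02 10:06:30.613
2. Find RESPONSE with id req-6545: 2024-07-02 10:06:30.854
3. Latency: 2024-07-02 10:06:30.854 - 2024-07-02 10:06:30.613 = 241ms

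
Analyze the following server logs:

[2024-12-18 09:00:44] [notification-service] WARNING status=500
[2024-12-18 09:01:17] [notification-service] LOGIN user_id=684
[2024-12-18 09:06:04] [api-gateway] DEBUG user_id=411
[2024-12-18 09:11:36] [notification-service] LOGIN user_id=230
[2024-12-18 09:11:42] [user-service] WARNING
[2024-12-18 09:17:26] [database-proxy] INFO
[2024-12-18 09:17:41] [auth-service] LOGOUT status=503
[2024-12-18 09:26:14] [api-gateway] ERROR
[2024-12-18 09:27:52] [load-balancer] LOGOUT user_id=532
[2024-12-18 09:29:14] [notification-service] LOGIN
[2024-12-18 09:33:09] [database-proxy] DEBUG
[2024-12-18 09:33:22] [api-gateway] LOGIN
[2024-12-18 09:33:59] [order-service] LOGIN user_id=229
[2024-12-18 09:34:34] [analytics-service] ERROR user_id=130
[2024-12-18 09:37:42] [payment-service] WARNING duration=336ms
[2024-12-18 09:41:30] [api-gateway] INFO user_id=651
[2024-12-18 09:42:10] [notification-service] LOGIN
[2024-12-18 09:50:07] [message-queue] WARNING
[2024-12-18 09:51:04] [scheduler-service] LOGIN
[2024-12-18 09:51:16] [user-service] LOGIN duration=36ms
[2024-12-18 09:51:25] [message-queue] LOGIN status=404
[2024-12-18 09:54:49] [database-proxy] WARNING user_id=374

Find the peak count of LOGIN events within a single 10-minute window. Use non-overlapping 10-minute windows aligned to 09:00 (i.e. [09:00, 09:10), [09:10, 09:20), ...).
3

To find the burst window:

1. Divide the log period into non-overlapping 10-minute windows starting at 09:00
2. Count LOGIN events in each window
3. Find the window with maximum count
4. Maximum events in a window: 3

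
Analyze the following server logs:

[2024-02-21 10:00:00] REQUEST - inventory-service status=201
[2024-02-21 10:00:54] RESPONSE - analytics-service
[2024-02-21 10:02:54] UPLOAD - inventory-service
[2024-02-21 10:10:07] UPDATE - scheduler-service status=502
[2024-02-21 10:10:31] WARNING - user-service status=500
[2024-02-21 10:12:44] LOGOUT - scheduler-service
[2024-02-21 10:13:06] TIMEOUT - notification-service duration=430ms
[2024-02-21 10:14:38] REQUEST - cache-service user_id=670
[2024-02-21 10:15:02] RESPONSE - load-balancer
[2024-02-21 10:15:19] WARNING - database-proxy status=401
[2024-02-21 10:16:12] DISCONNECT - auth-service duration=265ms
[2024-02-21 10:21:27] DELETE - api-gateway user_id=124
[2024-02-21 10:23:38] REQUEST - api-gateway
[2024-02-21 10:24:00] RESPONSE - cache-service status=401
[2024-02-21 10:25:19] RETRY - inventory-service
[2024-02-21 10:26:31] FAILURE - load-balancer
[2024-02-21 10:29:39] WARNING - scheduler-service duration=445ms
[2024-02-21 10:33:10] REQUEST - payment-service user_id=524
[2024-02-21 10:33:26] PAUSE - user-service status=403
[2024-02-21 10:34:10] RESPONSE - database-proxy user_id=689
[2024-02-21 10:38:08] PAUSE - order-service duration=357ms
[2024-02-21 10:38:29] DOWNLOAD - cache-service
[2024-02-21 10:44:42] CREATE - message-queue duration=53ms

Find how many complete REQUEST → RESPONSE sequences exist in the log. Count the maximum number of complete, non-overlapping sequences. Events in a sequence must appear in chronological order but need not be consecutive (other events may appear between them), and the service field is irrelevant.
4

To count sequences:

1. Look for pattern: REQUEST → RESPONSE
2. Greedily scan the log in chronological order, matching each sequence element in turn (ignoring service)
3. Each time the full pattern completes, increment the count and restart matching from the next event
4. Complete non-overlapping sequences found: 4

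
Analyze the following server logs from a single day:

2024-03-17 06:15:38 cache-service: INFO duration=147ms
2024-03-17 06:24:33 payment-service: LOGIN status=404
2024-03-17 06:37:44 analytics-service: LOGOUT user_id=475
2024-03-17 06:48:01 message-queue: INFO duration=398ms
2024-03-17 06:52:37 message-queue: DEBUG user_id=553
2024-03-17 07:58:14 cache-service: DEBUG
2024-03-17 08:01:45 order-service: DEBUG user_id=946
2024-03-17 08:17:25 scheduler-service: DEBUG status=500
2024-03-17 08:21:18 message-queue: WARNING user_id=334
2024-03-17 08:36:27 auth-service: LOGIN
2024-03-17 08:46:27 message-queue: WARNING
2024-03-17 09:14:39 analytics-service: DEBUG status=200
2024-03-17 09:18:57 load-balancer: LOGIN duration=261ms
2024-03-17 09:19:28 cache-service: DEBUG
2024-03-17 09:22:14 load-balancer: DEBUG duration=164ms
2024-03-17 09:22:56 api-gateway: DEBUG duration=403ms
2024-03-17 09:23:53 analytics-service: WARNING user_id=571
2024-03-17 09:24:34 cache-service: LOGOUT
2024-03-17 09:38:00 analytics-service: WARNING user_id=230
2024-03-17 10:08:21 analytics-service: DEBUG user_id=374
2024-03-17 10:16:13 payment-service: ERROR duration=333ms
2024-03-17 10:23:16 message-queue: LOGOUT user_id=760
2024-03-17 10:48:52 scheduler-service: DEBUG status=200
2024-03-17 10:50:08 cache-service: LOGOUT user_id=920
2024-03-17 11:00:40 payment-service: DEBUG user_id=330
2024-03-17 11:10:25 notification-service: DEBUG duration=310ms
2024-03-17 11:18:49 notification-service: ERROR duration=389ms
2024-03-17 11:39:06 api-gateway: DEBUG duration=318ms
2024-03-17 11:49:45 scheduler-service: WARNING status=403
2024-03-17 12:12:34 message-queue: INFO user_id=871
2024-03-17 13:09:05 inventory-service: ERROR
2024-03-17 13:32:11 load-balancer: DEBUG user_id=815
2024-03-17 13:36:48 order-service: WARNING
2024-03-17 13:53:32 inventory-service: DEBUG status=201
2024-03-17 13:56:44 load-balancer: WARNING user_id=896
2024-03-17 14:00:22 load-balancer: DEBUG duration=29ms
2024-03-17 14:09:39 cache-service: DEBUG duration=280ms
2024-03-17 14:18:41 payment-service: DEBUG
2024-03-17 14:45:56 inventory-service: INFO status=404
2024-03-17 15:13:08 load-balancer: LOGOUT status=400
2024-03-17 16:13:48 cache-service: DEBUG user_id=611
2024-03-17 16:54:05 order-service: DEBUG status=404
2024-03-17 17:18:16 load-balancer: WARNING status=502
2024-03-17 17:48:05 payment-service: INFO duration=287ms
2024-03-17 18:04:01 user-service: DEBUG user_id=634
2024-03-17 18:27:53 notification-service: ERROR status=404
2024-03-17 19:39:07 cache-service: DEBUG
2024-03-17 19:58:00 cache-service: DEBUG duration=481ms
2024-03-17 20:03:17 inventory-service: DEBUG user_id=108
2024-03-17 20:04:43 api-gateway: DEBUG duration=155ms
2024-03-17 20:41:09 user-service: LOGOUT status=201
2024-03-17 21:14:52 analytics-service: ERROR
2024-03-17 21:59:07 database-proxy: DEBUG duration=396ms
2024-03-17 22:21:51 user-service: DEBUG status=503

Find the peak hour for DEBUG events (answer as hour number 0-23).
9

To find the peak hour:

1. Group all DEBUG events by hour
2. Count events in each hour
3. Find hour with maximum count
4. Peak hour: 9 (with 4 events)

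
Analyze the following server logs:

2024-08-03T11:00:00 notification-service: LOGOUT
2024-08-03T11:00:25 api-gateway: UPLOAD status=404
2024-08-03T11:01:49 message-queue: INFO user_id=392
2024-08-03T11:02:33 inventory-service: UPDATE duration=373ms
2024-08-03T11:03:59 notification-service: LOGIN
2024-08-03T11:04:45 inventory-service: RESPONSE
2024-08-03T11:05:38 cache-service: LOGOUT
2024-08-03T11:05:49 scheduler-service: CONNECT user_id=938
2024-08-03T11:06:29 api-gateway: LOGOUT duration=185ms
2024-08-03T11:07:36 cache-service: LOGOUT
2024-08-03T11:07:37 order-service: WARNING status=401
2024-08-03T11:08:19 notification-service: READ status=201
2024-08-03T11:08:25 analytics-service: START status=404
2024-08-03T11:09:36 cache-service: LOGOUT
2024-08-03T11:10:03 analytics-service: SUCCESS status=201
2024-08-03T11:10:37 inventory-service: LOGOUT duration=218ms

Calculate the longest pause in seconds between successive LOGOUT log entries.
338

To find the longest gap:

1. Extract all LOGOUT events in chronological order
2. Calculate time differences between consecutive events
3. Find the maximum difference
4. Longest gap: 338 seconds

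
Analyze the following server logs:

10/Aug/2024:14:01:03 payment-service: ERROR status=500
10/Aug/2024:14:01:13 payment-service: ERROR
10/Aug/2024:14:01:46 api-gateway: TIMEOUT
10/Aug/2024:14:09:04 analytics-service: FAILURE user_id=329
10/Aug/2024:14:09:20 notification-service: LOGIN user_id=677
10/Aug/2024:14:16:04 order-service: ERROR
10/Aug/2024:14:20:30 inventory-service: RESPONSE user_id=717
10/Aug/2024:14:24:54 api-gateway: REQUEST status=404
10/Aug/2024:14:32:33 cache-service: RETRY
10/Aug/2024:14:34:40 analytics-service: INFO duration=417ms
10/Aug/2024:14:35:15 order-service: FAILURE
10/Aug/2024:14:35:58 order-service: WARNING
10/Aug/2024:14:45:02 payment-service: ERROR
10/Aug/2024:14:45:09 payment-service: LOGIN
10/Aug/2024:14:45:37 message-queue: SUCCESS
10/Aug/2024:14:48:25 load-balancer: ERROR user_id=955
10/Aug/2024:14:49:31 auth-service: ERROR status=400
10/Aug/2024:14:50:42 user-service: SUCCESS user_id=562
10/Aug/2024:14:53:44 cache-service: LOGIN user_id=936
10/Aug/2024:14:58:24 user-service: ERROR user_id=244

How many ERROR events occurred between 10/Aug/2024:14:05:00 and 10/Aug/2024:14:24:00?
1

To count events in the time window:

1. Window boundaries: 10/Aug/2024:14:05:00 to 10/Aug/2024:14:24:00
2. Filter for ERROR events within this window
3. Count matching events: 1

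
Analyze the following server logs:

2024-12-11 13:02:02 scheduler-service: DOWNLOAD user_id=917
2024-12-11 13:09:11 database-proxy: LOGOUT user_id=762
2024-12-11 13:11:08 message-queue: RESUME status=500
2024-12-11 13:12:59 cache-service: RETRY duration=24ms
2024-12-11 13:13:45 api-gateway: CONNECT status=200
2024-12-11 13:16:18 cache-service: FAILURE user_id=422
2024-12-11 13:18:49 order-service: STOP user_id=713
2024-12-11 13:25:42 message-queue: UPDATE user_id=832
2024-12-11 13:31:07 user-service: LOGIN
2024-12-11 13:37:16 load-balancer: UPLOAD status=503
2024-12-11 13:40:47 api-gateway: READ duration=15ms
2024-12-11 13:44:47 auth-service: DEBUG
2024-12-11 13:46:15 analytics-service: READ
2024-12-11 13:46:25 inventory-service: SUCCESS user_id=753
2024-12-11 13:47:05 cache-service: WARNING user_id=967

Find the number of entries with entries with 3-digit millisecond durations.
0

To find matching entries:

1. Pattern to match: entries with 3-digit millisecond durations
2. Scan each log entry for the pattern
3. Count matches: 0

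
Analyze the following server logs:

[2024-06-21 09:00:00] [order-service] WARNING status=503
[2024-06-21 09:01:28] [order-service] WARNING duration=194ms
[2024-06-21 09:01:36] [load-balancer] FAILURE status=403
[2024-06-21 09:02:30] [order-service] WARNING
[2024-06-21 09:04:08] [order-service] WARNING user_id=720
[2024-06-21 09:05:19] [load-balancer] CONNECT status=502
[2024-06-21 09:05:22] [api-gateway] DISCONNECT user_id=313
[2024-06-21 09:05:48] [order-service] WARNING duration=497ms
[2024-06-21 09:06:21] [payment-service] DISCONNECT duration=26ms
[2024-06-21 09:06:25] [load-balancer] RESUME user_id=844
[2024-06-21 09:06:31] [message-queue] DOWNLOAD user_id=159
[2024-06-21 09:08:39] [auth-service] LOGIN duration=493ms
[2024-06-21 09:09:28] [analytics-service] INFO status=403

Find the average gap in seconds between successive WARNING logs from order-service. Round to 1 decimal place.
87.0

To calculate average interval:

1. Find all WARNING events for order-service in order
2. Calculate time gaps between consecutive events
3. Compute mean of gaps: 348 / 4 = 87.0 seconds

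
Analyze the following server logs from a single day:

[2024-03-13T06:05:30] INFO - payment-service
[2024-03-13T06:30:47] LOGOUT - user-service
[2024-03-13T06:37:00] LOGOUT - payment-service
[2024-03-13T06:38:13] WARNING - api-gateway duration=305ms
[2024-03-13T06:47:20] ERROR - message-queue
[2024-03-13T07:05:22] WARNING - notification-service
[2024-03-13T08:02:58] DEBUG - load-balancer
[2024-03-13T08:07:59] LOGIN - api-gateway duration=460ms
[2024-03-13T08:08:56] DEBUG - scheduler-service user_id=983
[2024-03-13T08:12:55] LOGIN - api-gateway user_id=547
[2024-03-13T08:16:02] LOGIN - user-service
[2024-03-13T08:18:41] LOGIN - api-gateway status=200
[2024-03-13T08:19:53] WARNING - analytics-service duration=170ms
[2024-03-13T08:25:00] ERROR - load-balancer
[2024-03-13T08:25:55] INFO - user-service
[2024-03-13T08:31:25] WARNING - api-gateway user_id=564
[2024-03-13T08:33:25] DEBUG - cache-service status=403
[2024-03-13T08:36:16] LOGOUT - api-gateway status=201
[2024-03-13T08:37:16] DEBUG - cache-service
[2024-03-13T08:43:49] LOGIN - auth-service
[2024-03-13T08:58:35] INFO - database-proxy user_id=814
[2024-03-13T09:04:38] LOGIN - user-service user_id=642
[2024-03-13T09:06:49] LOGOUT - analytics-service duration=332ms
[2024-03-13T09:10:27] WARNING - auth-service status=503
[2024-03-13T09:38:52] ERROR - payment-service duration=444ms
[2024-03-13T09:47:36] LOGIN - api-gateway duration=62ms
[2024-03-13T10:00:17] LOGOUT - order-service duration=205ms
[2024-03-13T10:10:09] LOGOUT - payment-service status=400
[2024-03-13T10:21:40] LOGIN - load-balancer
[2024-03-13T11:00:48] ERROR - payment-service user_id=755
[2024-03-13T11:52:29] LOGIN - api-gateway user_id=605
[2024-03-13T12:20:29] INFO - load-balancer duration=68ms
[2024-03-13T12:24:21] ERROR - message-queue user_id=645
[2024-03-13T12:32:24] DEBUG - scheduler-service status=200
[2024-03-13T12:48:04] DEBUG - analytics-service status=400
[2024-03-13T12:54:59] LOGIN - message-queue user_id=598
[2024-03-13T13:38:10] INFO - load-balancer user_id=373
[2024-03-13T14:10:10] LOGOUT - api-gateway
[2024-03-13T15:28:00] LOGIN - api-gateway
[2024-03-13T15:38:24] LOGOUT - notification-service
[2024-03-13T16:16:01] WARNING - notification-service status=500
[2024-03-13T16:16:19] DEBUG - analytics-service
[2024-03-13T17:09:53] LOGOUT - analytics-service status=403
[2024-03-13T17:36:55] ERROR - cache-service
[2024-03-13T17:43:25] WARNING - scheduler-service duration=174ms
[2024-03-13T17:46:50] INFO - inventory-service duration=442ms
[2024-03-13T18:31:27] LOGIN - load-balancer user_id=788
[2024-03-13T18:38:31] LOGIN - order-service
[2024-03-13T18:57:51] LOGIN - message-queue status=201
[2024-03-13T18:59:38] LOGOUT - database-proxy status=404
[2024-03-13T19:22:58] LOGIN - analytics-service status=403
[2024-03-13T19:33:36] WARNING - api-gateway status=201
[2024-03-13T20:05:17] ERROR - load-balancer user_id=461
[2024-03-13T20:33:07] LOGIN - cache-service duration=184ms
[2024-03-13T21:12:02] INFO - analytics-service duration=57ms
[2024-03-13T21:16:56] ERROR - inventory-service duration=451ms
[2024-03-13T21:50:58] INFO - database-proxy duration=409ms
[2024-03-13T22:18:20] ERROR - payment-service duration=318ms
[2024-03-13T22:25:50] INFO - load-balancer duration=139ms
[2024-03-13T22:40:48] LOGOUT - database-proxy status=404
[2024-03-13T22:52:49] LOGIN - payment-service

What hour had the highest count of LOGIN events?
8

To find the peak hour:

1. Group all LOGIN events by hour
2. Count events in each hour
3. Find hour with maximum count
4. Peak hour: 8 (with 5 events)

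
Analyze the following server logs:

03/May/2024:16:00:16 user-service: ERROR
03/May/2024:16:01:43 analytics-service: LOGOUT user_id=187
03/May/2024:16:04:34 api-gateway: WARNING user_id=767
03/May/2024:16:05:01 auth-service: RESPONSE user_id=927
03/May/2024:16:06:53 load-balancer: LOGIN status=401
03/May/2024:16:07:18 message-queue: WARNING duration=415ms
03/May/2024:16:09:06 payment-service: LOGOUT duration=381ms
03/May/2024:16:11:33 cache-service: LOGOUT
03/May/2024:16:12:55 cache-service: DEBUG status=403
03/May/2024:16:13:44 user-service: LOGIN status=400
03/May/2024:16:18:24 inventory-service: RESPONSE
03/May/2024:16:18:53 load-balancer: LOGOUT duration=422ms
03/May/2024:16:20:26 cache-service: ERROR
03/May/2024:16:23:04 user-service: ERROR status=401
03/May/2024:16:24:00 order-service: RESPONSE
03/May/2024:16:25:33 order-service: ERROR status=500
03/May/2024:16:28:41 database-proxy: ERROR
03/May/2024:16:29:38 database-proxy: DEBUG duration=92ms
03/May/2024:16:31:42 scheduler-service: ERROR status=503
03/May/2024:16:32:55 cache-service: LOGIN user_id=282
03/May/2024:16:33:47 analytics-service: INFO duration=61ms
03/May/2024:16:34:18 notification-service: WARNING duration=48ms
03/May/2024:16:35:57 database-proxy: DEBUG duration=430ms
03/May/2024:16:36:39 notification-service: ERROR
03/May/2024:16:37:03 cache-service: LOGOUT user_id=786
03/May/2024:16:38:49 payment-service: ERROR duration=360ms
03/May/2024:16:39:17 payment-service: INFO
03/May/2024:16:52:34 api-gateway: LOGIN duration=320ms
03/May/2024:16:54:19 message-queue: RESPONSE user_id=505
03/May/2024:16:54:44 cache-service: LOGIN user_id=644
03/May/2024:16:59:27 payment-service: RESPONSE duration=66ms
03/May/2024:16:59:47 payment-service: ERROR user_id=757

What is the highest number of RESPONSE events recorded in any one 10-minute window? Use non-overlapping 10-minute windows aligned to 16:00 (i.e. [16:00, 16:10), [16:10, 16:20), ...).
2

To find the burst window:

1. Divide the log period into non-overlapping 10-minute windows starting at 16:00
2. Count RESPONSE events in each window
3. Find the window with maximum count
4. Maximum events in a window: 2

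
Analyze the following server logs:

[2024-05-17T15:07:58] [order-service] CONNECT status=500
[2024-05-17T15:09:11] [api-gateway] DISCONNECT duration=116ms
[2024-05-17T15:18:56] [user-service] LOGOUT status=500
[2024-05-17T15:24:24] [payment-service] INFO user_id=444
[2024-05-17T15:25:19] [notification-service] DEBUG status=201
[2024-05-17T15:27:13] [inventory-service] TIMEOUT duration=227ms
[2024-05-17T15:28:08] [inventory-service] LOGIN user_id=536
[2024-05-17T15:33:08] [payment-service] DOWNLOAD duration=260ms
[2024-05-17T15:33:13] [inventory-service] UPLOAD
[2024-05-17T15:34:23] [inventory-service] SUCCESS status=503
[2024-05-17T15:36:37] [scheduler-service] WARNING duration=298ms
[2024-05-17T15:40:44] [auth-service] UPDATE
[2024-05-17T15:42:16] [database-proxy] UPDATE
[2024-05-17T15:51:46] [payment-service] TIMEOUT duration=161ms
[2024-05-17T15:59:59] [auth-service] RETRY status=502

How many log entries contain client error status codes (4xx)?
0

To find matching entries:

1. Pattern to match: client error status codes (4xx)
2. Scan each log entry for the pattern
3. Count matches: 0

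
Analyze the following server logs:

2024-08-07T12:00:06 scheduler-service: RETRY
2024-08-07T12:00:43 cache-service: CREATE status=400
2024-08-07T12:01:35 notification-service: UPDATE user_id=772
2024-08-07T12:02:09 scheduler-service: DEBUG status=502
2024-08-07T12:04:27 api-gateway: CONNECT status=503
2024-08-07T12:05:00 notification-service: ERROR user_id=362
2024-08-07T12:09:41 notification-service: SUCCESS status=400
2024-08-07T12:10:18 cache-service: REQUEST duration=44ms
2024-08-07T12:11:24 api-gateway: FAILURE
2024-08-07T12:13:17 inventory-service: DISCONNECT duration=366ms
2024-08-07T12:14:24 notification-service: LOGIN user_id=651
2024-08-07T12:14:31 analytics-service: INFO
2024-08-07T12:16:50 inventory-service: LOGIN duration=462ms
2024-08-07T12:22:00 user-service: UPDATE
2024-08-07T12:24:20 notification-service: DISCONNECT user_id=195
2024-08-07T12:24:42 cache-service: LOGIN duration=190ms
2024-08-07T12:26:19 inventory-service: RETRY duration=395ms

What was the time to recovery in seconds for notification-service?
281

To calculate recovery time:

1. Find ERROR event for notification-service: 2024-08-07T12:05:00
2. Find next SUCCESS event for notification-service: 2024-08-07T12:09:41
3. Recovery time: 2024-08-07T12:09:41 - 2024-08-07T12:05:00 = 281 seconds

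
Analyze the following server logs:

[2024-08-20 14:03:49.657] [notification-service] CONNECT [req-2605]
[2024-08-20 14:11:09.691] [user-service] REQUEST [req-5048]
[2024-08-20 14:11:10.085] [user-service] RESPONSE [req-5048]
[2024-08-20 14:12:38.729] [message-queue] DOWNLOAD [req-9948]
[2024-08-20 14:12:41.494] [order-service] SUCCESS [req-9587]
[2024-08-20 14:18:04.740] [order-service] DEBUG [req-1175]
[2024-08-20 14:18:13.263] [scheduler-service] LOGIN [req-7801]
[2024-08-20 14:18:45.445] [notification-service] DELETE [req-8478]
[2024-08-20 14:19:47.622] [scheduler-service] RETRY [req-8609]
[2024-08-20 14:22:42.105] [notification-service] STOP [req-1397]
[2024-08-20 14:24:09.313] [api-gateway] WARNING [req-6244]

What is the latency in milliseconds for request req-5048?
394

To calculate latency:

1. Find REQUEST with id req-5048: 2024-08-20 14:11:09.691
2. Find RESPONSE with id req-5048: 2024-08-20 14:11:10.085
3. Latency: 2024-08-20 14:11:10.085 - 2024-08-20 14:11:09.691 = 394ms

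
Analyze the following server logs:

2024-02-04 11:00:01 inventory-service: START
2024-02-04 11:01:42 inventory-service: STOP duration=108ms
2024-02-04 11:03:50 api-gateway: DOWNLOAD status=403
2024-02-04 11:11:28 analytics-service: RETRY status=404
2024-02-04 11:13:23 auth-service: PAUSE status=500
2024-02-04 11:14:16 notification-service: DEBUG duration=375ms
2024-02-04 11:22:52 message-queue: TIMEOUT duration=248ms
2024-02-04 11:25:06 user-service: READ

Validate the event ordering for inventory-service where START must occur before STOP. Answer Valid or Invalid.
Valid

To validate ordering:

1. Required order: START → STOP
2. Rule: START must occur before STOP
3. Check actual order of events for inventory-service
4. Result: Valid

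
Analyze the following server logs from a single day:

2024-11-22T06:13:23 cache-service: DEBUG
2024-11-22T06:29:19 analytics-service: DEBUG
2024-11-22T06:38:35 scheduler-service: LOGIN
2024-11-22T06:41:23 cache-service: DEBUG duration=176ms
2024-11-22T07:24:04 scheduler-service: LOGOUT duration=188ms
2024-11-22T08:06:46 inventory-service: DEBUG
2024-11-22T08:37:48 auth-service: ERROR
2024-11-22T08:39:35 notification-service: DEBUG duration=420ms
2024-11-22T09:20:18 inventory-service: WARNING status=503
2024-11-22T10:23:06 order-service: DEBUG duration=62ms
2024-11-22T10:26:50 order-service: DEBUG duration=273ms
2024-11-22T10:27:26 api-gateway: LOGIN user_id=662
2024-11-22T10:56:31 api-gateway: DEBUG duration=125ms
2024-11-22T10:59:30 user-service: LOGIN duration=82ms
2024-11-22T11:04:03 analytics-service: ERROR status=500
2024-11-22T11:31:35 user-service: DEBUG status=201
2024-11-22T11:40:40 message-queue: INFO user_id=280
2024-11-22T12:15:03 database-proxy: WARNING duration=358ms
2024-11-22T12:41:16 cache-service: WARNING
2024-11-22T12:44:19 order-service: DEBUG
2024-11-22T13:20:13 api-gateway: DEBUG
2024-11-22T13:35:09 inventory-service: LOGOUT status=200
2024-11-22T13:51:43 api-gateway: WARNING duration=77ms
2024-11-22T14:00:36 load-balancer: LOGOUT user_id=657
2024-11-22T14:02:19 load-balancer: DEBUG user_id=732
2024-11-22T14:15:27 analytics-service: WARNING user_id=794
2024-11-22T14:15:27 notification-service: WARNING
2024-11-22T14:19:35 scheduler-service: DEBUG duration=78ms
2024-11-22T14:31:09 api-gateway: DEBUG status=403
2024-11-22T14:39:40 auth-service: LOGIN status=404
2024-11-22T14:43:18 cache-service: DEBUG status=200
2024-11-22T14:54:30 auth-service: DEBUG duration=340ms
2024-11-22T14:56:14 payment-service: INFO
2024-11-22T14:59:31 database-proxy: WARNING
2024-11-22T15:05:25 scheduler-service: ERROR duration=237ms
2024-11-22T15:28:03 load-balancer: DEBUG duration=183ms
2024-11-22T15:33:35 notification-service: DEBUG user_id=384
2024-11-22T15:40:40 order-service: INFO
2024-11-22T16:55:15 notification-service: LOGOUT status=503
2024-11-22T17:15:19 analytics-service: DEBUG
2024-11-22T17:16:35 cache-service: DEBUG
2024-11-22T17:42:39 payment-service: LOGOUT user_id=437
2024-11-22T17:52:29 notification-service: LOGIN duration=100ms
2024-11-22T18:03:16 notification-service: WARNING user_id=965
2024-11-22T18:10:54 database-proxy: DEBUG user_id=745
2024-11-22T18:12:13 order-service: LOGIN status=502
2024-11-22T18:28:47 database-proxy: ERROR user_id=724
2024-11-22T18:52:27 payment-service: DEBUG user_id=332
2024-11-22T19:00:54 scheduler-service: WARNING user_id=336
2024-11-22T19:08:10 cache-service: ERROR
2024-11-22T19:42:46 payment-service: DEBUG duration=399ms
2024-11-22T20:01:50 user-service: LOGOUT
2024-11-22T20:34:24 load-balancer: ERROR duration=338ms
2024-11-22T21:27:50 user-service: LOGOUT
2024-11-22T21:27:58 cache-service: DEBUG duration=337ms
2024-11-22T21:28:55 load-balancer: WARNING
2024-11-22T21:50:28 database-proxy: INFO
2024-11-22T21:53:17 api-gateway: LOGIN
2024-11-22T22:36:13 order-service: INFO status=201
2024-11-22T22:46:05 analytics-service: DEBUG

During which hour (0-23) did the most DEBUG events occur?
14

To find the peak hour:

1. Group all DEBUG events by hour
2. Count events in each hour
3. Find hour with maximum count
4. Peak hour: 14 (with 5 events)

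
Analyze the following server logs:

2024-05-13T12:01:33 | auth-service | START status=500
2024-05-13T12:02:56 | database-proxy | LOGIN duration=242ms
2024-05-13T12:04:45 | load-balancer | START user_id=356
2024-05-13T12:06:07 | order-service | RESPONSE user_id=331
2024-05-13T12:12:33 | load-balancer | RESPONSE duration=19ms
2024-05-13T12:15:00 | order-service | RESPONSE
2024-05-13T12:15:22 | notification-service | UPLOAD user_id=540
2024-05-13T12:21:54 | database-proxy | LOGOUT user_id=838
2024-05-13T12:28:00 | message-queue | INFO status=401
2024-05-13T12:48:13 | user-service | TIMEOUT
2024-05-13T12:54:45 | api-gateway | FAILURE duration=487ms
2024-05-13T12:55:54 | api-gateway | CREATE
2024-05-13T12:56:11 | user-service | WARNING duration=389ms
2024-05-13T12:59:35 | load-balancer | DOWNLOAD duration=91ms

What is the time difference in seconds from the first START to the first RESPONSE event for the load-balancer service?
468

To find the time between events:

1. Locate the first START event for load-balancer: 2024-05-13T12:04:45
2. Locate the first RESPONSE event for load-balancer: 2024-05-13T12:12:33
3. Calculate the difference: 2024-05-13T12:12:33 - 2024-05-13T12:04:45 = 468 seconds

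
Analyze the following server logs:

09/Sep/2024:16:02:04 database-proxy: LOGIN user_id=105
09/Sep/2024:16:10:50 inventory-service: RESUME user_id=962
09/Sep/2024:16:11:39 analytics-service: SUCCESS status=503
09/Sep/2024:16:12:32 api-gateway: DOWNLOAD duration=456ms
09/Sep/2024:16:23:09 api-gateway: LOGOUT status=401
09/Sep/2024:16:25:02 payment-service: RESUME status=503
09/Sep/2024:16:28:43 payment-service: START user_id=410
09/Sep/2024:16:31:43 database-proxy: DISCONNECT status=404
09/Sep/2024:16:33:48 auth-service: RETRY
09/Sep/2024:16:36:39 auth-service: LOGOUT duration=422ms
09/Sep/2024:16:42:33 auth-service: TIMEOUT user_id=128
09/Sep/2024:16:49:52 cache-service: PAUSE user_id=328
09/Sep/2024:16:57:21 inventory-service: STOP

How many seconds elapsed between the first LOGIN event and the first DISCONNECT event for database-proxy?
1779

To find the time between events:

1. Locate the first LOGIN event for database-proxy: 09/Sep/2024:16:02:04
2. Locate the first DISCONNECT event for database-proxy: 09/Sep/2024:16:31:43
3. Calculate the difference: 09/Sep/2024:16:31:43 - 09/Sep/2024:16:02:04 = 1779 seconds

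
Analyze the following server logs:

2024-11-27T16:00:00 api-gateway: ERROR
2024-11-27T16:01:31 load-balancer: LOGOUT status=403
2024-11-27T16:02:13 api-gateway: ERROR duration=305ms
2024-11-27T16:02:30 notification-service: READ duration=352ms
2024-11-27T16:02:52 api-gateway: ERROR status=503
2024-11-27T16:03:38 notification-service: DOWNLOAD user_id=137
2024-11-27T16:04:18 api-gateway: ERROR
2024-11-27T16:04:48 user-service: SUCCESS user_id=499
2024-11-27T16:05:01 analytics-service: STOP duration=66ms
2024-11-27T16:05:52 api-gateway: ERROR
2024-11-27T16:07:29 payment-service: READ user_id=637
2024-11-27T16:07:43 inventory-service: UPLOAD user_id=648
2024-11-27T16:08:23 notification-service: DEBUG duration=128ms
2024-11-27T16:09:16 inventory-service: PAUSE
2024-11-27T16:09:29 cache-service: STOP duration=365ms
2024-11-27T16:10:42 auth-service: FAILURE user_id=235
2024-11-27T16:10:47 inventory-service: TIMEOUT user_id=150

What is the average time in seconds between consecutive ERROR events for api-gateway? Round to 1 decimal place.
88.0

To calculate average interval:

1. Find all ERROR events for api-gateway in order
2. Calculate time gaps between consecutive events
3. Compute mean of gaps: 352 / 4 = 88.0 seconds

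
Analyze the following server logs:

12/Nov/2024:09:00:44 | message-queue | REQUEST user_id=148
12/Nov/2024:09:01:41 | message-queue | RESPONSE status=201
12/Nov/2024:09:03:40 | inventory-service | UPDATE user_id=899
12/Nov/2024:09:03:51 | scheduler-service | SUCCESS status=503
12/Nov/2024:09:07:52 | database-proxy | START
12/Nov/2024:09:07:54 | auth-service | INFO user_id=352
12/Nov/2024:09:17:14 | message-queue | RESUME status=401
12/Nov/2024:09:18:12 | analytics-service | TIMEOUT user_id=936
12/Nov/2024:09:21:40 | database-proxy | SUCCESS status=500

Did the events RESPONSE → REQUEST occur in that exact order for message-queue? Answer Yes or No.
No

To verify sequence order:

1. Find all events in sequence RESPONSE → REQUEST for message-queue
2. Extract their timestamps
3. Check if timestamps are in ascending order
4. Result: No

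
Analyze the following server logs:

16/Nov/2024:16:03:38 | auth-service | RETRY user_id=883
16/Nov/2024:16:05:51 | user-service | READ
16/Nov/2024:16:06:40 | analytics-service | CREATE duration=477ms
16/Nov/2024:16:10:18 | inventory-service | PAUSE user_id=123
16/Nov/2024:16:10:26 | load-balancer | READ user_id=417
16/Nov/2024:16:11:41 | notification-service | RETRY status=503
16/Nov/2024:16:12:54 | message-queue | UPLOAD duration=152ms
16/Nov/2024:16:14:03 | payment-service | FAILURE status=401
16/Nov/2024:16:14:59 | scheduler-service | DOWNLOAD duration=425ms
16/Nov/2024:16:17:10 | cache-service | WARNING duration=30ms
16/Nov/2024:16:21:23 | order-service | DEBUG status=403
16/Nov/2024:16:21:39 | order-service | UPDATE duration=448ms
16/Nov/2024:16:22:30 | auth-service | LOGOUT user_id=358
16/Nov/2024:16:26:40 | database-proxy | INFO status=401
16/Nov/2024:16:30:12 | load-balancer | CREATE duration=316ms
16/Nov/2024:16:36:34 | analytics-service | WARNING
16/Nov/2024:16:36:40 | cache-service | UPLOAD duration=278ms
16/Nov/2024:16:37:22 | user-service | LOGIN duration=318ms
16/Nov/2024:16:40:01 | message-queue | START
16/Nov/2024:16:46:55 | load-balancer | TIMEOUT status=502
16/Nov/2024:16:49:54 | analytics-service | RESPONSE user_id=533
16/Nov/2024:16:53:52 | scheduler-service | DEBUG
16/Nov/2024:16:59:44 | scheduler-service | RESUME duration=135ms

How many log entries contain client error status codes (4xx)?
3

To find matching entries:

1. Pattern to match: client error status codes (4xx)
2. Scan each log entry for the pattern
3. Count matches: 3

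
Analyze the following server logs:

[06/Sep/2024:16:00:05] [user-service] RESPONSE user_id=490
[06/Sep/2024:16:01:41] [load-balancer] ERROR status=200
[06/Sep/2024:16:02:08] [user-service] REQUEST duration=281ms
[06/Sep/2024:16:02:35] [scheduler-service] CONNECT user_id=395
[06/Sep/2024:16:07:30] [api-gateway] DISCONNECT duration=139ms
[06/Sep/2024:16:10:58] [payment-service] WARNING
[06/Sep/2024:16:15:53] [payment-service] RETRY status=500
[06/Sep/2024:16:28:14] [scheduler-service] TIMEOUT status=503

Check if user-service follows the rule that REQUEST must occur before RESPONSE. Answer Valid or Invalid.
Invalid

To validate ordering:

1. Required order: REQUEST → RESPONSE
2. Rule: REQUEST must occur before RESPONSE
3. Check actual order of events for user-service
4. Result: Invalid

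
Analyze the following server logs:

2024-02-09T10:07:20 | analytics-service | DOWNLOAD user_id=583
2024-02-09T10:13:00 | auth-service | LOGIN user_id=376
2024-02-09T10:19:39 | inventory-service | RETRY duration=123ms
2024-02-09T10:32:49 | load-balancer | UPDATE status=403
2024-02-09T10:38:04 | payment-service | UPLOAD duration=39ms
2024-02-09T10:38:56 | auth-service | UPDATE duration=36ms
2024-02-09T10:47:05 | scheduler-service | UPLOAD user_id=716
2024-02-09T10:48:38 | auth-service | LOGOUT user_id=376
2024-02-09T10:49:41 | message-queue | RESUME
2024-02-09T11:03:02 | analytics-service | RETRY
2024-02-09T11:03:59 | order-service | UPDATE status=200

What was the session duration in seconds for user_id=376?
2138

To calculate session duration:

1. Find LOGIN event for user_id=376: 2024-02-09T10:13:00
2. Find LOGOUT event for user_id=376: 2024-02-09T10:48:38
3. Session duration: 2024-02-09T10:48:38 - 2024-02-09T10:13:00 = 2138 seconds (35 minutes)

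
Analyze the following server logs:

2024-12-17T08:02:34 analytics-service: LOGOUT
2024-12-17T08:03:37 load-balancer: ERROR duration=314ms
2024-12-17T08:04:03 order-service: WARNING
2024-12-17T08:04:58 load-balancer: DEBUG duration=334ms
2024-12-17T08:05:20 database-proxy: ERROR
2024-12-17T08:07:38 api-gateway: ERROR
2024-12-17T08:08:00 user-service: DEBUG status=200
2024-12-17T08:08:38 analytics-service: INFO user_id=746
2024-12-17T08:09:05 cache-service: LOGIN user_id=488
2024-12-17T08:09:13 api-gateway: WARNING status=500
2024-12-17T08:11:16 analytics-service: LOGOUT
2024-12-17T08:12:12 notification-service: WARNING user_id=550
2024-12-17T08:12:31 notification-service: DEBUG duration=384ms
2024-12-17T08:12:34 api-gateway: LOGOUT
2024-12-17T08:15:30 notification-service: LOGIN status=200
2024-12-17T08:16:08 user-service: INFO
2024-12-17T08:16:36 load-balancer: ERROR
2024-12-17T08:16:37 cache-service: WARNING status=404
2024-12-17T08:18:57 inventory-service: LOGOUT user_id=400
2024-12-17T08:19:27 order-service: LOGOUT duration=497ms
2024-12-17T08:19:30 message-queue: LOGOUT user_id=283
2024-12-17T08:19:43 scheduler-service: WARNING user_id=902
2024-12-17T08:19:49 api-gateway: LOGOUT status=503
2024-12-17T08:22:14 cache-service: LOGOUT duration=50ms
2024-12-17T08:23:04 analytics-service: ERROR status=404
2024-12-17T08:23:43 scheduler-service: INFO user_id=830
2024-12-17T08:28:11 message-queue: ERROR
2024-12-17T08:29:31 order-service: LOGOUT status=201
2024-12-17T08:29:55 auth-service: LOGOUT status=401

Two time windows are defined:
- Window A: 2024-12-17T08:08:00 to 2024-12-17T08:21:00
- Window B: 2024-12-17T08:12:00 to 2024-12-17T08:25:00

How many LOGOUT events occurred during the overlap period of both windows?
5

To find overlap events:

1. Window A: 2024-12-17T08:08:00 to 2024-12-17T08:21:00
2. Window B: 2024-12-17T08:12:00 to 2024-12-17T08:25:00
3. Overlap period: 2024-12-17T08:12:00 to 2024-12-17T08:21:00
4. Count LOGOUT events in overlap: 5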